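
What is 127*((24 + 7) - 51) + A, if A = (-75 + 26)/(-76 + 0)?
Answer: -192991/76 ≈ -2539.4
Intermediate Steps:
A = 49/76 (A = -49/(-76) = -49*(-1/76) = 49/76 ≈ 0.64474)
127*((24 + 7) - 51) + A = 127*((24 + 7) - 51) + 49/76 = 127*(31 - 51) + 49/76 = 127*(-20) + 49/76 = -2540 + 49/76 = -192991/76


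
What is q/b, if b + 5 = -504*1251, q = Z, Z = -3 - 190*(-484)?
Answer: -91957/630509 ≈ -0.14585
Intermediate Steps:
Z = 91957 (Z = -3 + 91960 = 91957)
q = 91957
b = -630509 (b = -5 - 504*1251 = -5 - 630504 = -630509)
q/b = 91957/(-630509) = 91957*(-1/630509) = -91957/630509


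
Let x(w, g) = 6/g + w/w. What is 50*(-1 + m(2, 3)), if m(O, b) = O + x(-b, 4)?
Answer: 175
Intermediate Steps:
x(w, g) = 1 + 6/g (x(w, g) = 6/g + 1 = 1 + 6/g)
m(O, b) = 5/2 + O (m(O, b) = O + (6 + 4)/4 = O + (1/4)*10 = O + 5/2 = 5/2 + O)
50*(-1 + m(2, 3)) = 50*(-1 + (5/2 + 2)) = 50*(-1 + 9/2) = 50*(7/2) = 175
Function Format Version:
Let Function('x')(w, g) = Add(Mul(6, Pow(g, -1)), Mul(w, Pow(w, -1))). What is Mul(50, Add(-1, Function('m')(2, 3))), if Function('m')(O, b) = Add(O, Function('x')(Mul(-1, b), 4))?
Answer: 175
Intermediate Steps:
Function('x')(w, g) = Add(1, Mul(6, Pow(g, -1))) (Function('x')(w, g) = Add(Mul(6, Pow(g, -1)), 1) = Add(1, Mul(6, Pow(g, -1))))
Function('m')(O, b) = Add(Rational(5, 2), O) (Function('m')(O, b) = Add(O, Mul(Pow(4, -1), Add(6, 4))) = Add(O, Mul(Rational(1, 4), 10)) = Add(O, Rational(5, 2)) = Add(Rational(5, 2), O))
Mul(50, Add(-1, Function('m')(2, 3))) = Mul(50, Add(-1, Add(Rational(5, 2), 2))) = Mul(50, Add(-1, Rational(9, 2))) = Mul(50, Rational(7, 2)) = 175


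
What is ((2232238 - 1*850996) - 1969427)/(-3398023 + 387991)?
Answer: 588185/3010032 ≈ 0.19541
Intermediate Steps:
((2232238 - 1*850996) - 1969427)/(-3398023 + 387991) = ((2232238 - 850996) - 1969427)/(-3010032) = (1381242 - 1969427)*(-1/3010032) = -588185*(-1/3010032) = 588185/3010032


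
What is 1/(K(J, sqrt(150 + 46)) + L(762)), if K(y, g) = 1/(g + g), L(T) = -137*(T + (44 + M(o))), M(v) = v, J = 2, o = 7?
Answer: -28/3118667 ≈ -8.9782e-6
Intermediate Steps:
L(T) = -6987 - 137*T (L(T) = -137*(T + (44 + 7)) = -137*(T + 51) = -137*(51 + T) = -6987 - 137*T)
K(y, g) = 1/(2*g)
1/(K(J, sqrt(150 + 46)) + L(762)) = 1/(1/(2*(sqrt(150 + 46))) + (-6987 - 137*762)) = 1/(1/(2*(sqrt(196))) + (-6987 - 104394)) = 1/((1/2)/14 - 111381) = 1/((1/2)*(1/14) - 111381) = 1/(1/28 - 111381) = 1/(-3118667/28) = -28/3118667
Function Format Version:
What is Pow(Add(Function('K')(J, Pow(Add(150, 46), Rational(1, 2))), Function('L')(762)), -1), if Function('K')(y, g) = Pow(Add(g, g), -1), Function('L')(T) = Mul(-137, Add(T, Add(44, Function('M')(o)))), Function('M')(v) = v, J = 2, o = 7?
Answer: Rational(-28, 3118667) ≈ -8.9782e-6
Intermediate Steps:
Function('L')(T) = Add(-6987, Mul(-137, T)) (Function('L')(T) = Mul(-137, Add(T, Add(44, 7))) = Mul(-137, Add(T, 51)) = Mul(-137, Add(51, T)) = Add(-6987, Mul(-137, T)))
Function('K')(y, g) = Mul(Rational(1, 2), Pow(g, -1)) (Function('K')(y, g) = Pow(Mul(2, g), -1) = Mul(Rational(1, 2), Pow(g, -1)))
Pow(Add(Function('K')(J, Pow(Add(150, 46), Rational(1, 2))), Function('L')(762)), -1) = Pow(Add(Mul(Rational(1, 2), Pow(Pow(Add(150, 46), Rational(1, 2)), -1)), Add(-6987, Mul(-137, 762))), -1) = Pow(Add(Mul(Rational(1, 2), Pow(Pow(196, Rational(1, 2)), -1)), Add(-6987, -104394)), -1) = Pow(Add(Mul(Rational(1, 2), Pow(14, -1)), -111381), -1) = Pow(Add(Mul(Rational(1, 2), Rational(1, 14)), -111381), -1) = Pow(Add(Rational(1, 28), -111381), -1) = Pow(Rational(-3118667, 28), -1) = Rational(-28, 3118667)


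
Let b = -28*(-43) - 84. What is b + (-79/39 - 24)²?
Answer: 2733745/1521 ≈ 1797.3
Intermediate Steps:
b = 1120 (b = 1204 - 84 = 1120)
b + (-79/39 - 24)² = 1120 + (-79/39 - 24)² = 1120 + (-1015/39)² = 1120 + 1030225/1521 = 2733745/1521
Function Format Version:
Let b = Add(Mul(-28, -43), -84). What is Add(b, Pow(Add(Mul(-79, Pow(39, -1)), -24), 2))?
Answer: Rational(2733745, 1521) ≈ 1797.3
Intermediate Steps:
b = 1120 (b = Add(1204, -84) = 1120)
Add(b, Pow(Add(Mul(-79, Pow(39, -1)), -24), 2)) = Add(1120, Pow(Add(Mul(-79, Pow(39, -1)), -24), 2)) = Add(1120, Pow(Add(Mul(-79, Rational(1, 39)), -24), 2)) = Add(1120, Pow(Add(Rational(-79, 39), -24), 2)) = Add(1120, Pow(Rational(-1015, 39), 2)) = Add(1120, Rational(1030225, 1521)) = Rational(2733745, 1521)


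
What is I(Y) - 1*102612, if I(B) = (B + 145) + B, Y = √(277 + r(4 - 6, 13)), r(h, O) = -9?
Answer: -102467 + 4*√67 ≈ -1.0243e+5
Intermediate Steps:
Y = 2*√67 (Y = √(277 - 9) = √268 = 2*√67 ≈ 16.371)
I(B) = 145 + 2*B (I(B) = (145 + B) + B = 145 + 2*B)
I(Y) - 1*102612 = (145 + 2*(2*√67)) - 1*102612 = (145 + 4*√67) - 102612 = -102467 + 4*√67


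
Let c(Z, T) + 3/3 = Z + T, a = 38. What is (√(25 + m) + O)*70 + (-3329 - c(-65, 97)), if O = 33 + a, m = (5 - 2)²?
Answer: 1610 + 70*√34 ≈ 2018.2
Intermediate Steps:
m = 9 (m = 3² = 9)
c(Z, T) = -1 + T + Z (c(Z, T) = -1 + (Z + T) = -1 + (T + Z) = -1 + T + Z)
O = 71 (O = 33 + 38 = 71)
(√(25 + m) + O)*70 + (-3329 - c(-65, 97)) = (√(25 + 9) + 71)*70 + (-3329 - (-1 + 97 - 65)) = (√34 + 71)*70 + (-3329 - 1*31) = (71 + √34)*70 + (-3329 - 31) = (4970 + 70*√34) - 3360 = 1610 + 70*√34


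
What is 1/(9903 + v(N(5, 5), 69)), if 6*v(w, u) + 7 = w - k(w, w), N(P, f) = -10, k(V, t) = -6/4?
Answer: 12/118805 ≈ 0.00010101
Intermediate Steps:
k(V, t) = -3/2 (k(V, t) = -6*1/4 = -3/2)
v(w, u) = -11/12 + w/6 (v(w, u) = -7/6 + (w - 1*(-3/2))/6 = -7/6 + (w + 3/2)/6 = -7/6 + (3/2 + w)/6 = -7/6 + (1/4 + w/6) = -11/12 + w/6)
1/(9903 + v(N(5, 5), 69)) = 1/(9903 + (-11/12 + (1/6)*(-10))) = 1/(9903 + (-11/12 - 5/3)) = 1/(9903 - 31/12) = 1/(118805/12) = 12/118805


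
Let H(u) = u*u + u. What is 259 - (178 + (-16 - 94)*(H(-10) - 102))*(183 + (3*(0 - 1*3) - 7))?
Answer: -249907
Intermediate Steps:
H(u) = u + u² (H(u) = u² + u = u + u²)
259 - (178 + (-16 - 94)*(H(-10) - 102))*(183 + (3*(0 - 1*3) - 7)) = 259 - (178 + (-16 - 94)*(-10*(1 - 10) - 102))*(183 + (3*(0 - 1*3) - 7)) = 259 - (178 - 110*(-10*(-9) - 102))*(183 + (3*(0 - 3) - 7)) = 259 - (178 - 110*(90 - 102))*(183 + (3*(-3) - 7)) = 259 - (178 - 110*(-12))*(183 + (-9 - 7)) = 259 - (178 + 1320)*(183 - 16) = 259 - 1498*167 = 259 - 1*250166 = 259 - 250166 = -249907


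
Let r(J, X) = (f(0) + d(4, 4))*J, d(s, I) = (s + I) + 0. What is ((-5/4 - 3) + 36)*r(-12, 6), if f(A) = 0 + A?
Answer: -3048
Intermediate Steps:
f(A) = A
d(s, I) = I + s (d(s, I) = (I + s) + 0 = I + s)
r(J, X) = 8*J (r(J, X) = (0 + (4 + 4))*J = (0 + 8)*J = 8*J)
((-5/4 - 3) + 36)*r(-12, 6) = ((-5/4 - 3) + 36)*(8*(-12)) = ((-5*1/4 - 3) + 36)*(-96) = ((-5/4 - 3) + 36)*(-96) = (-17/4 + 36)*(-96) = (127/4)*(-96) = -3048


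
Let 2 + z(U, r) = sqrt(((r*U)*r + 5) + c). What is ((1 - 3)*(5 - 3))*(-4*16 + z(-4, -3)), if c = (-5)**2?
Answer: 264 - 4*I*sqrt(6) ≈ 264.0 - 9.798*I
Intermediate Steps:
c = 25
z(U, r) = -2 + sqrt(30 + U*r**2) (z(U, r) = -2 + sqrt(((r*U)*r + 5) + 25) = -2 + sqrt(((U*r)*r + 5) + 25) = -2 + sqrt((U*r**2 + 5) + 25) = -2 + sqrt((5 + U*r**2) + 25) = -2 + sqrt(30 + U*r**2))
((1 - 3)*(5 - 3))*(-4*16 + z(-4, -3)) = ((1 - 3)*(5 - 3))*(-4*16 + (-2 + sqrt(30 - 4*(-3)**2))) = (-2*2)*(-64 + (-2 + sqrt(30 - 4*9))) = -4*(-64 + (-2 + sqrt(30 - 36))) = -4*(-64 + (-2 + sqrt(-6))) = -4*(-64 + (-2 + I*sqrt(6))) = -4*(-66 + I*sqrt(6)) = 264 - 4*I*sqrt(6)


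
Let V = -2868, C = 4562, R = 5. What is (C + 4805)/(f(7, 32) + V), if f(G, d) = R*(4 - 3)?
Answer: -9367/2863 ≈ -3.2717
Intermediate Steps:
f(G, d) = 5 (f(G, d) = 5*(4 - 3) = 5*1 = 5)
(C + 4805)/(f(7, 32) + V) = (4562 + 4805)/(5 - 2868) = 9367/(-2863) = 9367*(-1/2863) = -9367/2863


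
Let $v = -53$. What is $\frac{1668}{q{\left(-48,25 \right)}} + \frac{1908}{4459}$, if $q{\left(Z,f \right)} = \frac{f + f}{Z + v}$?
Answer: $- \frac{375551706}{111475} \approx -3368.9$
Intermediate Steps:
$q{\left(Z,f \right)} = \frac{2 f}{-53 + Z}$ ($q{\left(Z,f \right)} = \frac{f + f}{Z - 53} = \frac{2 f}{-53 + Z}$)
$\frac{1668}{q{\left(-48,25 \right)}} + \frac{1908}{4459} = \frac{1668}{2 \cdot 25 \frac{1}{-53 - 48}} + \frac{1908}{4459} = \frac{1668}{2 \cdot 25 \frac{1}{-101}} + 1908 \cdot \frac{1}{4459} = \frac{1668}{2 \cdot 25 \left(- \frac{1}{101}\right)} + \frac{1908}{4459} = \frac{1668}{- \frac{50}{101}} + \frac{1908}{4459} = 1668 \left(- \frac{101}{50}\right) + \frac{1908}{4459} = - \frac{84234}{25} + \frac{1908}{4459} = - \frac{375551706}{111475}$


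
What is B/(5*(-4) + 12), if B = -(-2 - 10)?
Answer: -3/2 ≈ -1.5000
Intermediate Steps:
B = 12 (B = -1*(-12) = 12)
B/(5*(-4) + 12) = 12/(5*(-4) + 12) = 12/(-20 + 12) = 12/(-8) = 12*(-⅛) = -3/2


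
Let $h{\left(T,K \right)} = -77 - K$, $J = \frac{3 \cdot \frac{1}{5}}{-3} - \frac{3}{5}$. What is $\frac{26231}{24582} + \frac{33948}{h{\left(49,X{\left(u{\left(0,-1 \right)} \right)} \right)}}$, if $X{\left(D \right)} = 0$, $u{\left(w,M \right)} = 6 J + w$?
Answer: $- \frac{48969997}{111342} \approx -439.82$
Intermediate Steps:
$J = - \frac{4}{5}$ ($J = 3 \cdot \frac{1}{5} \left(- \frac{1}{3}\right) - \frac{3}{5} = \frac{3}{5} \left(- \frac{1}{3}\right) - \frac{3}{5} = - \frac{1}{5} - \frac{3}{5} = - \frac{4}{5} \approx -0.8$)
$u{\left(w,M \right)} = - \frac{24}{5} + w$ ($u{\left(w,M \right)} = 6 \left(- \frac{4}{5}\right) + w = - \frac{24}{5} + w$)
$\frac{26231}{24582} + \frac{33948}{h{\left(49,X{\left(u{\left(0,-1 \right)} \right)} \right)}} = \frac{26231}{24582} + \frac{33948}{-77 - 0} = 26231 \cdot \frac{1}{24582} + \frac{33948}{-77 + 0} = \frac{1543}{1446} + \frac{33948}{-77} = \frac{1543}{1446} + 33948 \left(- \frac{1}{77}\right) = \frac{1543}{1446} - \frac{33948}{77} = - \frac{48969997}{111342}$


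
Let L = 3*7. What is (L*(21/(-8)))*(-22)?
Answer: 4851/4 ≈ 1212.8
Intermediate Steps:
L = 21
(L*(21/(-8)))*(-22) = (21*(21/(-8)))*(-22) = (21*(21*(-⅛)))*(-22) = (21*(-21/8))*(-22) = -441/8*(-22) = 4851/4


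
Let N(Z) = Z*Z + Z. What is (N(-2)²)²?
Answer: 16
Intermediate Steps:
N(Z) = Z + Z² (N(Z) = Z² + Z = Z + Z²)
(N(-2)²)² = ((-2*(1 - 2))²)² = ((-2*(-1))²)² = (2²)² = 4² = 16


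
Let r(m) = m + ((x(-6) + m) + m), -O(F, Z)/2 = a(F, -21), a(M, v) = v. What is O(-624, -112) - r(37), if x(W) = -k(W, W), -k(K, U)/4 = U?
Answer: -45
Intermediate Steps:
k(K, U) = -4*U
x(W) = 4*W (x(W) = -(-4)*W = 4*W)
O(F, Z) = 42 (O(F, Z) = -2*(-21) = 42)
r(m) = -24 + 3*m (r(m) = m + ((4*(-6) + m) + m) = m + ((-24 + m) + m) = m + (-24 + 2*m) = -24 + 3*m)
O(-624, -112) - r(37) = 42 - (-24 + 3*37) = 42 - (-24 + 111) = 42 - 1*87 = 42 - 87 = -45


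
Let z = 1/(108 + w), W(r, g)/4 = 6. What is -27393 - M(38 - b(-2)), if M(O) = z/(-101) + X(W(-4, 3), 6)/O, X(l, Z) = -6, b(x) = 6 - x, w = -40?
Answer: -940668747/34340 ≈ -27393.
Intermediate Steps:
W(r, g) = 24 (W(r, g) = 4*6 = 24)
z = 1/68 (z = 1/(108 - 40) = 1/68 ≈ 0.014706)
M(O) = -1/6868 - 6/O (M(O) = (1/68)/(-101) - 6/O = (1/68)*(-1/101) - 6/O = -1/6868 - 6/O)
-27393 - M(38 - b(-2)) = -27393 - (-41208 - (38 - (6 - 1*(-2))))/(6868*(38 - (6 - 1*(-2)))) = -27393 - (-41208 - (38 - (6 + 2)))/(6868*(38 - (6 + 2))) = -27393 - (-41208 - (38 - 1*8))/(6868*(38 - 1*8)) = -27393 - (-41208 - (38 - 8))/(6868*(38 - 8)) = -27393 - (-41208 - 1*30)/(6868*30) = -27393 - (-41208 - 30)/(6868*30) = -27393 - (-41238)/(6868*30) = -27393 - 1*(-6873/34340) = -27393 + 6873/34340 = -940668747/34340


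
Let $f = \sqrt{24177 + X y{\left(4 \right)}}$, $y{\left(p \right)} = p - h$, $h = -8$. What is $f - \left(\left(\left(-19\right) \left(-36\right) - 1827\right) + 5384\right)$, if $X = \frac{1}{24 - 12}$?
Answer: $-4241 + \sqrt{24178} \approx -4085.5$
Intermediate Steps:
$y{\left(p \right)} = 8 + p$ ($y{\left(p \right)} = p - -8 = p + 8 = 8 + p$)
$X = \frac{1}{12} \approx 0.083333$
$f = \sqrt{24178}$ ($f = \sqrt{24177 + \frac{8 + 4}{12}} = \sqrt{24177 + \frac{1}{12} \cdot 12} = \sqrt{24177 + 1} = \sqrt{24178} \approx 155.49$)
$f - \left(\left(\left(-19\right) \left(-36\right) - 1827\right) + 5384\right) = \sqrt{24178} - \left(\left(\left(-19\right) \left(-36\right) - 1827\right) + 5384\right) = \sqrt{24178} - \left(\left(684 - 1827\right) + 5384\right) = \sqrt{24178} - \left(-1143 + 5384\right) = \sqrt{24178} - 4241 = -4241 + \sqrt{24178}$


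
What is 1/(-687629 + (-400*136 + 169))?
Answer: -1/741860 ≈ -1.3480e-6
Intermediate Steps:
1/(-687629 + (-400*136 + 169)) = 1/(-687629 + (-54400 + 169)) = 1/(-687629 - 54231) = 1/(-741860) = -1/741860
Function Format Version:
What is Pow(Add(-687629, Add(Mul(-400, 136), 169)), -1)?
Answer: Rational(-1, 741860) ≈ -1.3480e-6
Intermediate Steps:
Pow(Add(-687629, Add(Mul(-400, 136), 169)), -1) = Pow(Add(-687629, Add(-54400, 169)), -1) = Pow(Add(-687629, -54231), -1) = Pow(-741860, -1) = Rational(-1, 741860)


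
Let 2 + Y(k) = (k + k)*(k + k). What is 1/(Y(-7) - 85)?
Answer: 1/109 ≈ 0.0091743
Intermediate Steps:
Y(k) = -2 + 4*k² (Y(k) = -2 + (k + k)*(k + k) = -2 + (2*k)*(2*k) = -2 + 4*k²)
1/(Y(-7) - 85) = 1/((-2 + 4*(-7)²) - 85) = 1/((-2 + 4*49) - 85) = 1/((-2 + 196) - 85) = 1/(194 - 85) = 1/109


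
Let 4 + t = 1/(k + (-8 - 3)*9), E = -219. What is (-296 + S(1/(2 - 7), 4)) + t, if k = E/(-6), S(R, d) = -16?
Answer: -39502/125 ≈ -316.02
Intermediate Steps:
k = 73/2 (k = -219/(-6) = -219*(-⅙) = 73/2 ≈ 36.500)
t = -502/125 (t = -4 + 1/(73/2 + (-8 - 3)*9) = -4 + 1/(73/2 - 11*9) = -4 + 1/(73/2 - 99) = -4 + 1/(-125/2) = -4 - 2/125 = -502/125 ≈ -4.0160)
(-296 + S(1/(2 - 7), 4)) + t = (-296 - 16) - 502/125 = -312 - 502/125 = -39502/125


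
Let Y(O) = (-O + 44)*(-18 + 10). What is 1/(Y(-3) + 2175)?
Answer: 1/1799 ≈ 0.00055586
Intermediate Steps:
Y(O) = -352 + 8*O (Y(O) = (44 - O)*(-8) = -352 + 8*O)
1/(Y(-3) + 2175) = 1/((-352 + 8*(-3)) + 2175) = 1/((-352 - 24) + 2175) = 1/(-376 + 2175) = 1/1799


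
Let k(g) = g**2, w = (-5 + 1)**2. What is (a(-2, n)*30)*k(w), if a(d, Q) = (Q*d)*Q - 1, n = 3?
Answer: -145920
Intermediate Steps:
a(d, Q) = -1 + d*Q**2 (a(d, Q) = d*Q**2 - 1 = -1 + d*Q**2)
w = 16 (w = (-4)**2 = 16)
(a(-2, n)*30)*k(w) = ((-1 - 2*3**2)*30)*16**2 = ((-1 - 2*9)*30)*256 = ((-1 - 18)*30)*256 = -19*30*256 = -570*256 = -145920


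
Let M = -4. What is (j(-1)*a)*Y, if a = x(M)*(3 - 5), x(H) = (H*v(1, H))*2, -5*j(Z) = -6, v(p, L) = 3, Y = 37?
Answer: 10656/5 ≈ 2131.2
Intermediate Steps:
j(Z) = 6/5 (j(Z) = -⅕*(-6) = 6/5)
x(H) = 6*H (x(H) = (H*3)*2 = (3*H)*2 = 6*H)
a = 48 (a = (6*(-4))*(3 - 5) = -24*(-2) = 48)
(j(-1)*a)*Y = ((6/5)*48)*37 = (288/5)*37 = 10656/5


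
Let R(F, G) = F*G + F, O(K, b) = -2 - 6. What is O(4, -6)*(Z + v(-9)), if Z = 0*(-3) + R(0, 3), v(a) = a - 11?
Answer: 160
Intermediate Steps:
O(K, b) = -8
v(a) = -11 + a
R(F, G) = F + F*G
Z = 0 (Z = 0*(-3) + 0*(1 + 3) = 0 + 0*4 = 0 + 0 = 0)
O(4, -6)*(Z + v(-9)) = -8*(0 + (-11 - 9)) = -8*(0 - 20) = -8*(-20) = 160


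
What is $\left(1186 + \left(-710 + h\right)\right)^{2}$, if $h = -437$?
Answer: $1521$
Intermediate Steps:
$\left(1186 + \left(-710 + h\right)\right)^{2} = \left(1186 - 1147\right)^{2} = 39^{2} = 1521$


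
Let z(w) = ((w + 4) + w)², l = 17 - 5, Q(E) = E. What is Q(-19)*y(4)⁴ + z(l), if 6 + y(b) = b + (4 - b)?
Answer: 480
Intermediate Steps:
l = 12
y(b) = -2 (y(b) = -6 + (b + (4 - b)) = -6 + 4 = -2)
z(w) = (4 + 2*w)² (z(w) = ((4 + w) + w)² = (4 + 2*w)²)
Q(-19)*y(4)⁴ + z(l) = -19*(-2)⁴ + 4*(2 + 12)² = -19*16 + 4*14² = -304 + 4*196 = -304 + 784 = 480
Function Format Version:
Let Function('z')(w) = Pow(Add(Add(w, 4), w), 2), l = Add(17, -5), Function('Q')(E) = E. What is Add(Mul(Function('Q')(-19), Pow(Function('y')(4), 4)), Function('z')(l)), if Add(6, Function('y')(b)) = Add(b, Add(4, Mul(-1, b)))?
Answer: 480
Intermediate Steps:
l = 12
Function('y')(b) = -2 (Function('y')(b) = Add(-6, Add(b, Add(4, Mul(-1, b)))) = Add(-6, 4) = -2)
Function('z')(w) = Pow(Add(4, Mul(2, w)), 2) (Function('z')(w) = Pow(Add(Add(4, w), w), 2) = Pow(Add(4, Mul(2, w)), 2))
Add(Mul(Function('Q')(-19), Pow(Function('y')(4), 4)), Function('z')(l)) = Add(Mul(-19, Pow(-2, 4)), Mul(4, Pow(Add(2, 12), 2))) = Add(Mul(-19, 16), Mul(4, Pow(14, 2))) = Add(-304, Mul(4, 196)) = Add(-304, 784) = 480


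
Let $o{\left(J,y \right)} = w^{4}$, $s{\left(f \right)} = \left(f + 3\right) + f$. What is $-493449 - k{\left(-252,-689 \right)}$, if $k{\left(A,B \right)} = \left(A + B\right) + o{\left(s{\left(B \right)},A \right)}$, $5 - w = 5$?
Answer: $-492508$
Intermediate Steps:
$s{\left(f \right)} = 3 + 2 f$ ($s{\left(f \right)} = \left(3 + f\right) + f = 3 + 2 f$)
$w = 0$ ($w = 5 - 5 = 0$)
$o{\left(J,y \right)} = 0$ ($o{\left(J,y \right)} = 0^{4} = 0$)
$k{\left(A,B \right)} = A + B$ ($k{\left(A,B \right)} = \left(A + B\right) + 0 = A + B$)
$-493449 - k{\left(-252,-689 \right)} = -493449 - \left(-252 - 689\right) = -493449 - -941 = -493449 + 941 = -492508$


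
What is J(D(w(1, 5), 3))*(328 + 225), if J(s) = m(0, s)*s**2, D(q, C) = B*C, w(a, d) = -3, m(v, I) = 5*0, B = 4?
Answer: 0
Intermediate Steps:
m(v, I) = 0
D(q, C) = 4*C
J(s) = 0 (J(s) = 0*s**2 = 0)
J(D(w(1, 5), 3))*(328 + 225) = 0*(328 + 225) = 0*553 = 0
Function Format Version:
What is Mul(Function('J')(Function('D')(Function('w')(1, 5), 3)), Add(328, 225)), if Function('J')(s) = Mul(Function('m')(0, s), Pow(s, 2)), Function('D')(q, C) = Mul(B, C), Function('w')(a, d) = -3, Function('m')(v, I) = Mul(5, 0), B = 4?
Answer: 0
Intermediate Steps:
Function('m')(v, I) = 0
Function('D')(q, C) = Mul(4, C)
Function('J')(s) = 0 (Function('J')(s) = Mul(0, Pow(s, 2)) = 0)
Mul(Function('J')(Function('D')(Function('w')(1, 5), 3)), Add(328, 225)) = Mul(0, Add(328, 225)) = Mul(0, 553) = 0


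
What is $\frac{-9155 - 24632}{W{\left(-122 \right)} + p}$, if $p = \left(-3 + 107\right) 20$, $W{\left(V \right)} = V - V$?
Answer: $- \frac{2599}{160} \approx -16.244$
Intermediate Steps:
$W{\left(V \right)} = 0$
$p = 2080$ ($p = 104 \cdot 20 = 2080$)
$\frac{-9155 - 24632}{W{\left(-122 \right)} + p} = \frac{-9155 - 24632}{0 + 2080} = - \frac{33787}{2080} = \left(-33787\right) \frac{1}{2080} = - \frac{2599}{160}$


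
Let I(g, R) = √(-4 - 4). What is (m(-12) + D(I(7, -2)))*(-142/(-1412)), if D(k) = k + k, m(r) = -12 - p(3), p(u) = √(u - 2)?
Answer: -923/706 + 142*I*√2/353 ≈ -1.3074 + 0.56889*I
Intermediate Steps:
p(u) = √(-2 + u)
I(g, R) = 2*I*√2 (I(g, R) = √(-8) = 2*I*√2)
m(r) = -13 (m(r) = -12 - √(-2 + 3) = -12 - √1 = -12 - 1*1 = -12 - 1 = -13)
D(k) = 2*k
(m(-12) + D(I(7, -2)))*(-142/(-1412)) = (-13 + 2*(2*I*√2))*(-142/(-1412)) = (-13 + 4*I*√2)*(-142*(-1/1412)) = (-13 + 4*I*√2)*(71/706) = -923/706 + 142*I*√2/353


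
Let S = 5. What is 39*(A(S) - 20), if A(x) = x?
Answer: -585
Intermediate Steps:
39*(A(S) - 20) = 39*(5 - 20) = 39*(-15) = -585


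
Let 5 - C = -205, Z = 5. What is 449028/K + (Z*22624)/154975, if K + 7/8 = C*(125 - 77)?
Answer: 113165223872/2499219835 ≈ 45.280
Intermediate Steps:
C = 210 (C = 5 - 1*(-205) = 5 + 205 = 210)
K = 80633/8 (K = -7/8 + 210*(125 - 77) = -7/8 + 210*48 = -7/8 + 10080 = 80633/8 ≈ 10079.)
449028/K + (Z*22624)/154975 = 449028/(80633/8) + (5*22624)/154975 = 449028*(8/80633) + 113120*(1/154975) = 3592224/80633 + 22624/30995 = 113165223872/2499219835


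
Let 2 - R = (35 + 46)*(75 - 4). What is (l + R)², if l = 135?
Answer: 31516996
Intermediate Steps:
R = -5749 (R = 2 - (35 + 46)*(75 - 4) = 2 - 81*71 = 2 - 1*5751 = 2 - 5751 = -5749)
(l + R)² = (135 - 5749)² = (-5614)² = 31516996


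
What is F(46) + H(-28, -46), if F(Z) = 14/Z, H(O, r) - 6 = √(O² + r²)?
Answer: 145/23 + 10*√29 ≈ 60.156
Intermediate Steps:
H(O, r) = 6 + √(O² + r²)
F(46) + H(-28, -46) = 14/46 + (6 + √((-28)² + (-46)²)) = 14*(1/46) + (6 + √(784 + 2116)) = 7/23 + (6 + √2900) = 7/23 + (6 + 10*√29) = 145/23 + 10*√29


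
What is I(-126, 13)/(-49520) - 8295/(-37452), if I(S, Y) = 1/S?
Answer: 4313071321/19473541920 ≈ 0.22148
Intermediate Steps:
I(-126, 13)/(-49520) - 8295/(-37452) = 1/(-126*(-49520)) - 8295/(-37452) = -1/126*(-1/49520) - 8295*(-1/37452) = 1/6239520 + 2765/12484 = 4313071321/19473541920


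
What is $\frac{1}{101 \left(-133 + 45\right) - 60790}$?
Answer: $- \frac{1}{69678} \approx -1.4352 \cdot 10^{-5}$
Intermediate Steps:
$\frac{1}{101 \left(-133 + 45\right) - 60790} = \frac{1}{101 \left(-88\right) - 60790} = \frac{1}{-8888 - 60790} = \frac{1}{-69678} = - \frac{1}{69678}$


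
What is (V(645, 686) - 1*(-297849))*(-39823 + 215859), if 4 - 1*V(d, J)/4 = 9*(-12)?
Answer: 52511010692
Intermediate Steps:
V(d, J) = 448 (V(d, J) = 16 - 36*(-12) = 16 - 4*(-108) = 16 + 432 = 448)
(V(645, 686) - 1*(-297849))*(-39823 + 215859) = (448 - 1*(-297849))*(-39823 + 215859) = (448 + 297849)*176036 = 298297*176036 = 52511010692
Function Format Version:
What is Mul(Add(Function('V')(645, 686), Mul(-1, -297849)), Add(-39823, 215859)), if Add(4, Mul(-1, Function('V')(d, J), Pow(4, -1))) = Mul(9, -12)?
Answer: 52511010692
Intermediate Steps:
Function('V')(d, J) = 448 (Function('V')(d, J) = Add(16, Mul(-4, Mul(9, -12))) = Add(16, Mul(-4, -108)) = Add(16, 432) = 448)
Mul(Add(Function('V')(645, 686), Mul(-1, -297849)), Add(-39823, 215859)) = Mul(Add(448, Mul(-1, -297849)), Add(-39823, 215859)) = Mul(Add(448, 297849), 176036) = Mul(298297, 176036) = 52511010692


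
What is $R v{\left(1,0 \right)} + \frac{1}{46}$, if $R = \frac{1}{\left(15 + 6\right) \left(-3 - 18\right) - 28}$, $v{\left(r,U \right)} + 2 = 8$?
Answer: $\frac{193}{21574} \approx 0.008946$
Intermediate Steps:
$v{\left(r,U \right)} = 6$ ($v{\left(r,U \right)} = -2 + 8 = 6$)
$R = - \frac{1}{469}$ ($R = \frac{1}{21 \left(-3 - 18\right) - 28} = \frac{1}{21 \left(-21\right) - 28} = \frac{1}{-441 - 28} = \frac{1}{-469} = - \frac{1}{469} \approx -0.0021322$)
$R v{\left(1,0 \right)} + \frac{1}{46} = \left(- \frac{1}{469}\right) 6 + \frac{1}{46} = - \frac{6}{469} + \frac{1}{46} = \frac{193}{21574}$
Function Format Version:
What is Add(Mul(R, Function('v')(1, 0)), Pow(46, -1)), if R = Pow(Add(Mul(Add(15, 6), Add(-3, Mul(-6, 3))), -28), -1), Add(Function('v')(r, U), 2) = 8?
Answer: Rational(193, 21574) ≈ 0.0089460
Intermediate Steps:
Function('v')(r, U) = 6 (Function('v')(r, U) = Add(-2, 8) = 6)
R = Rational(-1, 469) (R = Pow(Add(Mul(21, Add(-3, -18)), -28), -1) = Pow(Add(Mul(21, -21), -28), -1) = Pow(Add(-441, -28), -1) = Pow(-469, -1) = Rational(-1, 469) ≈ -0.0021322)
Add(Mul(R, Function('v')(1, 0)), Pow(46, -1)) = Add(Mul(Rational(-1, 469), 6), Pow(46, -1)) = Add(Rational(-6, 469), Rational(1, 46)) = Rational(193, 21574)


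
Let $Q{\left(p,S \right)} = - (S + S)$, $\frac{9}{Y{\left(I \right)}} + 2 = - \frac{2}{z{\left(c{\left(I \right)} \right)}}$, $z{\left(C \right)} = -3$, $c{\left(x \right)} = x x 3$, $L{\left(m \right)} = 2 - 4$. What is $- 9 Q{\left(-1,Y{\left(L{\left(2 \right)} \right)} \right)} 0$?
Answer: $0$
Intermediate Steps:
$L{\left(m \right)} = -2$ ($L{\left(m \right)} = 2 - 4 = -2$)
$c{\left(x \right)} = 3 x^{2}$ ($c{\left(x \right)} = x^{2} \cdot 3 = 3 x^{2}$)
$Y{\left(I \right)} = - \frac{27}{4}$ ($Y{\left(I \right)} = \frac{9}{-2 - \frac{2}{-3}} = \frac{9}{-2 - - \frac{2}{3}} = \frac{9}{-2 + \frac{2}{3}} = \frac{9}{- \frac{4}{3}} = 9 \left(- \frac{3}{4}\right) = - \frac{27}{4}$)
$Q{\left(p,S \right)} = - 2 S$
$- 9 Q{\left(-1,Y{\left(L{\left(2 \right)} \right)} \right)} 0 = - 9 \left(\left(-2\right) \left(- \frac{27}{4}\right)\right) 0 = \left(-9\right) \frac{27}{2} \cdot 0 = \left(- \frac{243}{2}\right) 0 = 0$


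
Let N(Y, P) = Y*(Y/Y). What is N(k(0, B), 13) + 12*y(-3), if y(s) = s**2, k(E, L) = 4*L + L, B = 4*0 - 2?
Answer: 98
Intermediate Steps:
B = -2 (B = 0 - 2 = -2)
k(E, L) = 5*L
N(Y, P) = Y (N(Y, P) = Y*1 = Y)
N(k(0, B), 13) + 12*y(-3) = 5*(-2) + 12*(-3)**2 = -10 + 12*9 = -10 + 108 = 98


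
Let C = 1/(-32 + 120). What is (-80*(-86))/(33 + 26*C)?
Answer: 60544/293 ≈ 206.63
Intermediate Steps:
C = 1/88 ≈ 0.011364
(-80*(-86))/(33 + 26*C) = (-80*(-86))/(33 + 26*(1/88)) = 6880/(33 + 13/44) = 6880/(1465/44) = 6880*(44/1465) = 60544/293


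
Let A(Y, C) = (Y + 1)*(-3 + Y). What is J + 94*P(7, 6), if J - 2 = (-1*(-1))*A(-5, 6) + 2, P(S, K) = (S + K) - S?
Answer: 600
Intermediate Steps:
P(S, K) = K (P(S, K) = (K + S) - S = K)
A(Y, C) = (1 + Y)*(-3 + Y)
J = 36 (J = 2 + ((-1*(-1))*(-3 + (-5)² - 2*(-5)) + 2) = 2 + (1*(-3 + 25 + 10) + 2) = 2 + (1*32 + 2) = 2 + (32 + 2) = 2 + 34 = 36)
J + 94*P(7, 6) = 36 + 94*6 = 36 + 564 = 600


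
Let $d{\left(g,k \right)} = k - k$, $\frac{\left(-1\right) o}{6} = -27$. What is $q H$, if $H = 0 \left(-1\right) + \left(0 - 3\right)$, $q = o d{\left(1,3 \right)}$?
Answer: $0$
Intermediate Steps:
$o = 162$ ($o = \left(-6\right) \left(-27\right) = 162$)
$d{\left(g,k \right)} = 0$
$q = 0$ ($q = 162 \cdot 0 = 0$)
$H = -3$ ($H = 0 - 3 = -3$)
$q H = 0 \left(-3\right) = 0$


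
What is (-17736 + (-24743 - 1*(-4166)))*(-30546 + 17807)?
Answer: 488069307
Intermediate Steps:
(-17736 + (-24743 - 1*(-4166)))*(-30546 + 17807) = (-17736 + (-24743 + 4166))*(-12739) = (-17736 - 20577)*(-12739) = -38313*(-12739) = 488069307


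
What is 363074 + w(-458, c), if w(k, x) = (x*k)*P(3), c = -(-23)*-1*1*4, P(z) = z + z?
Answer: 615890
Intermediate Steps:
P(z) = 2*z
c = -92 (c = -(-23)*(-1*4) = -(-23)*(-4) = -23*4 = -92)
w(k, x) = 6*k*x (w(k, x) = (x*k)*(2*3) = (k*x)*6 = 6*k*x)
363074 + w(-458, c) = 363074 + 6*(-458)*(-92) = 363074 + 252816 = 615890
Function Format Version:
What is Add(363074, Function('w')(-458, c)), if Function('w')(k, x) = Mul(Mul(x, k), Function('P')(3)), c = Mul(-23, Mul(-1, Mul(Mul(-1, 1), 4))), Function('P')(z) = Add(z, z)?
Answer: 615890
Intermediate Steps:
Function('P')(z) = Mul(2, z)
c = -92 (c = Mul(-23, Mul(-1, Mul(-1, 4))) = Mul(-23, Mul(-1, -4)) = Mul(-23, 4) = -92)
Function('w')(k, x) = Mul(6, k, x) (Function('w')(k, x) = Mul(Mul(x, k), Mul(2, 3)) = Mul(Mul(k, x), 6) = Mul(6, k, x))
Add(363074, Function('w')(-458, c)) = Add(363074, Mul(6, -458, -92)) = Add(363074, 252816) = 615890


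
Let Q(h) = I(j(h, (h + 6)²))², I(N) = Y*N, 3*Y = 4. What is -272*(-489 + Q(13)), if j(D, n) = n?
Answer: -565959920/9 ≈ -6.2884e+7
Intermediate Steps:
Y = 4/3 (Y = (⅓)*4 = 4/3 ≈ 1.3333)
I(N) = 4*N/3
Q(h) = 16*(6 + h)⁴/9 (Q(h) = (4*(h + 6)²/3)² = (4*(6 + h)²/3)² = 16*(6 + h)⁴/9)
-272*(-489 + Q(13)) = -272*(-489 + 16*(6 + 13)⁴/9) = -272*(-489 + (16/9)*19⁴) = -272*(-489 + (16/9)*130321) = -272*(-489 + 2085136/9) = -272*2080735/9 = -565959920/9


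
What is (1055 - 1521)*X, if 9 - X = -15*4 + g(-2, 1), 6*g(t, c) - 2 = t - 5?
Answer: -97627/3 ≈ -32542.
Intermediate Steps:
g(t, c) = -½ + t/6 (g(t, c) = ⅓ + (t - 5)/6 = ⅓ + (-5 + t)/6 = ⅓ + (-⅚ + t/6) = -½ + t/6)
X = 419/6 (X = 9 - (-15*4 + (-½ + (⅙)*(-2))) = 9 - (-60 + (-½ - ⅓)) = 9 - (-60 - ⅚) = 9 - 1*(-365/6) = 9 + 365/6 = 419/6 ≈ 69.833)
(1055 - 1521)*X = (1055 - 1521)*(419/6) = -466*419/6 = -97627/3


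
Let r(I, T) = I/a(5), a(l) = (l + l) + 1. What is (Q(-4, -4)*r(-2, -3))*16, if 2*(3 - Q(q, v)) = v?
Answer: -160/11 ≈ -14.545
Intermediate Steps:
Q(q, v) = 3 - v/2
a(l) = 1 + 2*l (a(l) = 2*l + 1 = 1 + 2*l)
r(I, T) = I/11 (r(I, T) = I/(1 + 2*5) = I/(1 + 10) = I/11)
(Q(-4, -4)*r(-2, -3))*16 = ((3 - ½*(-4))*((1/11)*(-2)))*16 = ((3 + 2)*(-2/11))*16 = (5*(-2/11))*16 = -10/11*16 = -160/11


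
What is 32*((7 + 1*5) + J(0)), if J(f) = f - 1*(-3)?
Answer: 480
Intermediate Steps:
J(f) = 3 + f (J(f) = f + 3 = 3 + f)
32*((7 + 1*5) + J(0)) = 32*((7 + 1*5) + (3 + 0)) = 32*((7 + 5) + 3) = 32*(12 + 3) = 32*15 = 480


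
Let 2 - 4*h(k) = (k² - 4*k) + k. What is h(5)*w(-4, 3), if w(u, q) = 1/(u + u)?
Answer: ¼ ≈ 0.25000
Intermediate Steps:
w(u, q) = 1/(2*u)
h(k) = ½ - k²/4 + 3*k/4 (h(k) = ½ - ((k² - 4*k) + k)/4 = ½ - (k² - 3*k)/4 = ½ + (-k²/4 + 3*k/4) = ½ - k²/4 + 3*k/4)
h(5)*w(-4, 3) = (½ - ¼*5² + (¾)*5)*((½)/(-4)) = (½ - ¼*25 + 15/4)*((½)*(-¼)) = (½ - 25/4 + 15/4)*(-⅛) = -2*(-⅛) = ¼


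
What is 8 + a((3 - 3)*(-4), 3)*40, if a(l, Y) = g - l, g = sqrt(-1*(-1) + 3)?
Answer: 88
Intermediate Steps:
g = 2 (g = sqrt(1 + 3) = sqrt(4) = 2)
a(l, Y) = 2 - l
8 + a((3 - 3)*(-4), 3)*40 = 8 + (2 - (3 - 3)*(-4))*40 = 8 + (2 - 0*(-4))*40 = 8 + (2 - 1*0)*40 = 8 + (2 + 0)*40 = 8 + 2*40 = 8 + 80 = 88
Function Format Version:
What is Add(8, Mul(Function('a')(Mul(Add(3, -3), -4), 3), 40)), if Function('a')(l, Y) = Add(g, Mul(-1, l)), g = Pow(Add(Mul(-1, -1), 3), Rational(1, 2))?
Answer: 88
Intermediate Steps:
g = 2 (g = Pow(Add(1, 3), Rational(1, 2)) = Pow(4, Rational(1, 2)) = 2)
Function('a')(l, Y) = Add(2, Mul(-1, l))
Add(8, Mul(Function('a')(Mul(Add(3, -3), -4), 3), 40)) = Add(8, Mul(Add(2, Mul(-1, Mul(Add(3, -3), -4))), 40)) = Add(8, Mul(Add(2, Mul(-1, Mul(0, -4))), 40)) = Add(8, Mul(Add(2, Mul(-1, 0)), 40)) = Add(8, Mul(Add(2, 0), 40)) = Add(8, Mul(2, 40)) = Add(8, 80) = 88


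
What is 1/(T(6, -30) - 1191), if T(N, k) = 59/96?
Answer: -96/114277 ≈ -0.00084006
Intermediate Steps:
T(N, k) = 59/96 (T(N, k) = 59*(1/96) = 59/96)
1/(T(6, -30) - 1191) = 1/(59/96 - 1191) = 1/(-114277/96) = -96/114277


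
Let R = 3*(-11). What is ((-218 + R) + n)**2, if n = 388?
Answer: 18769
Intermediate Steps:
R = -33
((-218 + R) + n)**2 = ((-218 - 33) + 388)**2 = (-251 + 388)**2 = 137**2 = 18769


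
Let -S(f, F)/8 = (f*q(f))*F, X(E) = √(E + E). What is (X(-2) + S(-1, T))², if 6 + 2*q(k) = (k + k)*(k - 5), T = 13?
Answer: 97340 + 1248*I ≈ 97340.0 + 1248.0*I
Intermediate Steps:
X(E) = √2*√E (X(E) = √(2*E) = √2*√E)
q(k) = -3 + k*(-5 + k) (q(k) = -3 + ((k + k)*(k - 5))/2 = -3 + ((2*k)*(-5 + k))/2 = -3 + (2*k*(-5 + k))/2 = -3 + k*(-5 + k))
S(f, F) = -8*F*f*(-3 + f² - 5*f) (S(f, F) = -8*f*(-3 + f² - 5*f)*F = -8*F*f*(-3 + f² - 5*f))
(X(-2) + S(-1, T))² = (√2*√(-2) + 8*13*(-1)*(3 - 1*(-1)² + 5*(-1)))² = (√2*(I*√2) + 8*13*(-1)*(3 - 1*1 - 5))² = (2*I + 8*13*(-1)*(3 - 1 - 5))² = (2*I + 8*13*(-1)*(-3))² = (2*I + 312)² = (312 + 2*I)²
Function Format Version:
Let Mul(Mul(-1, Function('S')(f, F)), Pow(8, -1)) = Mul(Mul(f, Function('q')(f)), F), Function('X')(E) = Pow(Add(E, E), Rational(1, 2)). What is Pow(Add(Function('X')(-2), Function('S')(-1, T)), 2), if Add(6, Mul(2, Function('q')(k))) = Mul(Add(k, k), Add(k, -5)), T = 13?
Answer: Add(97340, Mul(1248, I)) ≈ Add(97340., Mul(1248.0, I))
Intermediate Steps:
Function('X')(E) = Mul(Pow(2, Rational(1, 2)), Pow(E, Rational(1, 2))) (Function('X')(E) = Pow(Mul(2, E), Rational(1, 2)) = Mul(Pow(2, Rational(1, 2)), Pow(E, Rational(1, 2))))
Function('q')(k) = Add(-3, Mul(k, Add(-5, k))) (Function('q')(k) = Add(-3, Mul(Rational(1, 2), Mul(Add(k, k), Add(k, -5)))) = Add(-3, Mul(Rational(1, 2), Mul(Mul(2, k), Add(-5, k)))) = Add(-3, Mul(Rational(1, 2), Mul(2, k, Add(-5, k)))) = Add(-3, Mul(k, Add(-5, k))))
Function('S')(f, F) = Mul(-8, F, f, Add(-3, Pow(f, 2), Mul(-5, f))) (Function('S')(f, F) = Mul(-8, Mul(Mul(f, Add(-3, Pow(f, 2), Mul(-5, f))), F)) = Mul(-8, Mul(F, f, Add(-3, Pow(f, 2), Mul(-5, f)))) = Mul(-8, F, f, Add(-3, Pow(f, 2), Mul(-5, f))))
Pow(Add(Function('X')(-2), Function('S')(-1, T)), 2) = Pow(Add(Mul(Pow(2, Rational(1, 2)), Pow(-2, Rational(1, 2))), Mul(8, 13, -1, Add(3, Mul(-1, Pow(-1, 2)), Mul(5, -1)))), 2) = Pow(Add(Mul(Pow(2, Rational(1, 2)), Mul(I, Pow(2, Rational(1, 2)))), Mul(8, 13, -1, Add(3, Mul(-1, 1), -5))), 2) = Pow(Add(Mul(2, I), Mul(8, 13, -1, Add(3, -1, -5))), 2) = Pow(Add(Mul(2, I), Mul(8, 13, -1, -3)), 2) = Pow(Add(Mul(2, I), 312), 2) = Pow(Add(312, Mul(2, I)), 2)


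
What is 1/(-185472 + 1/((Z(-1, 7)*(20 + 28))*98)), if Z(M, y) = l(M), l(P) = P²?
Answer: -4704/872460287 ≈ -5.3917e-6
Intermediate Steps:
Z(M, y) = M²
1/(-185472 + 1/((Z(-1, 7)*(20 + 28))*98)) = 1/(-185472 + 1/(((-1)²*(20 + 28))*98)) = 1/(-185472 + 1/((1*48)*98)) = 1/(-185472 + 1/(48*98)) = 1/(-185472 + 1/4704) = 1/(-872460287/4704) = -4704/872460287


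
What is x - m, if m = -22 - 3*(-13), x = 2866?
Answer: 2849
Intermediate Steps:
m = 17 (m = -22 + 39 = 17)
x - m = 2866 - 1*17 = 2866 - 17 = 2849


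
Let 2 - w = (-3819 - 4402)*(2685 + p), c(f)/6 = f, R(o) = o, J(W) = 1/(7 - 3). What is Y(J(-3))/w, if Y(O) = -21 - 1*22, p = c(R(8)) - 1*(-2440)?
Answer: -43/42527235 ≈ -1.0111e-6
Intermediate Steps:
J(W) = 1/4
c(f) = 6*f
p = 2488 (p = 6*8 - 1*(-2440) = 48 + 2440 = 2488)
Y(O) = -43 (Y(O) = -21 - 22 = -43)
w = 42527235 (w = 2 - (-3819 - 4402)*(2685 + 2488) = 2 - (-8221)*5173 = 2 - 1*(-42527233) = 2 + 42527233 = 42527235)
Y(J(-3))/w = -43/42527235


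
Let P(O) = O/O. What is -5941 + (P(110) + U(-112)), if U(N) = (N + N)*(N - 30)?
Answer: 25868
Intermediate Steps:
P(O) = 1
U(N) = 2*N*(-30 + N) (U(N) = (2*N)*(-30 + N) = 2*N*(-30 + N))
-5941 + (P(110) + U(-112)) = -5941 + (1 + 2*(-112)*(-30 - 112)) = -5941 + (1 + 2*(-112)*(-142)) = -5941 + (1 + 31808) = -5941 + 31809 = 25868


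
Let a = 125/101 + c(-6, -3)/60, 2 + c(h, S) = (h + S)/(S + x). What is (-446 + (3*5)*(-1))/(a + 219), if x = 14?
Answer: -30730260/14677909 ≈ -2.0936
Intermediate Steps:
c(h, S) = -2 + (S + h)/(14 + S) (c(h, S) = -2 + (h + S)/(S + 14) = -2 + (S + h)/(14 + S))
a = 79369/66660 (a = 125/101 + ((-28 - 6 - 1*(-3))/(14 - 3))/60 = 125*(1/101) + ((-28 - 6 + 3)/11)*(1/60) = 125/101 + ((1/11)*(-31))*(1/60) = 125/101 - 31/11*1/60 = 125/101 - 31/660 = 79369/66660 ≈ 1.1907)
(-446 + (3*5)*(-1))/(a + 219) = (-446 + (3*5)*(-1))/(79369/66660 + 219) = (-446 + 15*(-1))/(14677909/66660) = (-446 - 15)*(66660/14677909) = -461*66660/14677909 = -30730260/14677909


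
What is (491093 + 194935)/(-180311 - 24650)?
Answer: -686028/204961 ≈ -3.3471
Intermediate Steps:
(491093 + 194935)/(-180311 - 24650) = 686028/(-204961) = 686028*(-1/204961) = -686028/204961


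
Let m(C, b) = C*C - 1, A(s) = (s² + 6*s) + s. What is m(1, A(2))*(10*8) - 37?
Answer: -37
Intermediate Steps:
A(s) = s² + 7*s
m(C, b) = -1 + C² (m(C, b) = C² - 1 = -1 + C²)
m(1, A(2))*(10*8) - 37 = (-1 + 1²)*(10*8) - 37 = (-1 + 1)*80 - 37 = 0*80 - 37 = 0 - 37 = -37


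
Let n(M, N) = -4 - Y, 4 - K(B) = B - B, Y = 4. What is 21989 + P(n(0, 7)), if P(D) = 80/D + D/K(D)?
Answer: 21977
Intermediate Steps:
K(B) = 4 (K(B) = 4 - (B - B) = 4 - 1*0 = 4 + 0 = 4)
n(M, N) = -8 (n(M, N) = -4 - 1*4 = -4 - 4 = -8)
P(D) = 80/D + D/4
21989 + P(n(0, 7)) = 21989 + (80/(-8) + (¼)*(-8)) = 21989 + (80*(-⅛) - 2) = 21989 + (-10 - 2) = 21989 - 12 = 21977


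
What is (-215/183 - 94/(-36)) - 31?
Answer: -32461/1098 ≈ -29.564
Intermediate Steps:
(-215/183 - 94/(-36)) - 31 = (-215*1/183 - 94*(-1/36)) - 1*31 = (-215/183 + 47/18) - 31 = 1577/1098 - 31 = -32461/1098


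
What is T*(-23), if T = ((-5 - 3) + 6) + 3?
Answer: -23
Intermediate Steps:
T = 1 (T = (-8 + 6) + 3 = -2 + 3 = 1)
T*(-23) = 1*(-23) = -23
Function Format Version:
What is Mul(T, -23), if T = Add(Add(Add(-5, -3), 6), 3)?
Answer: -23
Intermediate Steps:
T = 1 (T = Add(Add(-8, 6), 3) = Add(-2, 3) = 1)
Mul(T, -23) = Mul(1, -23) = -23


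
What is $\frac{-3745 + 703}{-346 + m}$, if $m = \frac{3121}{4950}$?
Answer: $\frac{15057900}{1709579} \approx 8.808$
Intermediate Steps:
$m = \frac{3121}{4950}$ ($m = 3121 \cdot \frac{1}{4950} = \frac{3121}{4950} \approx 0.6305$)
$\frac{-3745 + 703}{-346 + m} = \frac{-3745 + 703}{-346 + \frac{3121}{4950}} = - \frac{3042}{- \frac{1709579}{4950}} = \left(-3042\right) \left(- \frac{4950}{1709579}\right) = \frac{15057900}{1709579}$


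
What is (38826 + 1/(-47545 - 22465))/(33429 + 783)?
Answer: 2718208259/2395182120 ≈ 1.1349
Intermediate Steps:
(38826 + 1/(-47545 - 22465))/(33429 + 783) = (38826 + 1/(-70010))/34212 = (38826 - 1/70010)*(1/34212) = (2718208259/70010)*(1/34212) = 2718208259/2395182120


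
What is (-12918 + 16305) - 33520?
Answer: -30133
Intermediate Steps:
(-12918 + 16305) - 33520 = 3387 - 33520 = -30133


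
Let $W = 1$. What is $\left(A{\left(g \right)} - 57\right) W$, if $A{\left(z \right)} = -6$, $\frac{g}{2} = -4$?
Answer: $-63$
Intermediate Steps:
$g = -8$ ($g = 2 \left(-4\right) = -8$)
$\left(A{\left(g \right)} - 57\right) W = \left(-6 - 57\right) 1 = \left(-63\right) 1 = -63$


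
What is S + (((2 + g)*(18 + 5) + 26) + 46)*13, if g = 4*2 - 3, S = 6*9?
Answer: 3083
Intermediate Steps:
S = 54
g = 5 (g = 8 - 3 = 5)
S + (((2 + g)*(18 + 5) + 26) + 46)*13 = 54 + (((2 + 5)*(18 + 5) + 26) + 46)*13 = 54 + ((7*23 + 26) + 46)*13 = 54 + ((161 + 26) + 46)*13 = 54 + (187 + 46)*13 = 54 + 233*13 = 54 + 3029 = 3083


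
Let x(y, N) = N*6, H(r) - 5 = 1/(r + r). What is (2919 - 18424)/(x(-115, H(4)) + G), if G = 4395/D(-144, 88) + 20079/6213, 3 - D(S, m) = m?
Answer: 2183538140/2496051 ≈ 874.80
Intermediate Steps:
H(r) = 5 + 1/(2*r) (H(r) = 5 + 1/(r + r) = 5 + 1/(2*r))
D(S, m) = 3 - m
x(y, N) = 6*N
G = -1706628/35207 (G = 4395/(3 - 1*88) + 20079/6213 = 4395/(3 - 88) + 20079*(1/6213) = 4395/(-85) + 6693/2071 = 4395*(-1/85) + 6693/2071 = -879/17 + 6693/2071 = -1706628/35207 ≈ -48.474)
(2919 - 18424)/(x(-115, H(4)) + G) = (2919 - 18424)/(6*(5 + (½)/4) - 1706628/35207) = -15505/(6*(5 + (½)*(¼)) - 1706628/35207) = -15505/(6*(5 + ⅛) - 1706628/35207) = -15505/(6*(41/8) - 1706628/35207) = -15505/(123/4 - 1706628/35207) = -15505/(-2496051/140828) = -15505*(-140828/2496051) = 2183538140/2496051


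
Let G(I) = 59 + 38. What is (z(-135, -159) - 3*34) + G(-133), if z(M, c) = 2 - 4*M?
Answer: 537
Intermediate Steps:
G(I) = 97
(z(-135, -159) - 3*34) + G(-133) = ((2 - 4*(-135)) - 3*34) + 97 = ((2 + 540) - 102) + 97 = (542 - 102) + 97 = 440 + 97 = 537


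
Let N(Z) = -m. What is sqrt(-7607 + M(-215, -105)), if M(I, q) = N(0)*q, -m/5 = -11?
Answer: 2*I*sqrt(458) ≈ 42.802*I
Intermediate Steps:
m = 55 (m = -5*(-11) = 55)
N(Z) = -55 (N(Z) = -1*55 = -55)
M(I, q) = -55*q
sqrt(-7607 + M(-215, -105)) = sqrt(-7607 - 55*(-105)) = sqrt(-7607 + 5775) = sqrt(-1832) = 2*I*sqrt(458)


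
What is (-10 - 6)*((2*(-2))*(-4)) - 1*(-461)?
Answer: 205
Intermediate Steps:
(-10 - 6)*((2*(-2))*(-4)) - 1*(-461) = -(-64)*(-4) + 461 = -16*16 + 461 = -256 + 461 = 205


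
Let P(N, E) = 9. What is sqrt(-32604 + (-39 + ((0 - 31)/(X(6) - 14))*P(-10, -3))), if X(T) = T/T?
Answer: 12*I*sqrt(38285)/13 ≈ 180.61*I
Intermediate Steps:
X(T) = 1
sqrt(-32604 + (-39 + ((0 - 31)/(X(6) - 14))*P(-10, -3))) = sqrt(-32604 + (-39 + ((0 - 31)/(1 - 14))*9)) = sqrt(-32604 + (-39 - 31/(-13)*9)) = sqrt(-32604 + (-39 - 31*(-1/13)*9)) = sqrt(-32604 + (-39 + (31/13)*9)) = sqrt(-32604 + (-39 + 279/13)) = sqrt(-32604 - 228/13) = sqrt(-424080/13) = 12*I*sqrt(38285)/13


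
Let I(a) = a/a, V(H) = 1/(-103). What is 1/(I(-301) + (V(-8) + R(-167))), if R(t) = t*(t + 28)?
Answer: 103/2391041 ≈ 4.3077e-5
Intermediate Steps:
V(H) = -1/103
R(t) = t*(28 + t)
I(a) = 1
1/(I(-301) + (V(-8) + R(-167))) = 1/(1 + (-1/103 - 167*(28 - 167))) = 1/(1 + (-1/103 - 167*(-139))) = 1/(1 + (-1/103 + 23213)) = 1/(1 + 2390938/103) = 1/(2391041/103) = 103/2391041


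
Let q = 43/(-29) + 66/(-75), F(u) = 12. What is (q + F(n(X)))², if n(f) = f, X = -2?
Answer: 48818169/525625 ≈ 92.876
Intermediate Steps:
q = -1713/725 (q = 43*(-1/29) + 66*(-1/75) = -43/29 - 22/25 = -1713/725 ≈ -2.3628)
(q + F(n(X)))² = (-1713/725 + 12)² = (6987/725)² = 48818169/525625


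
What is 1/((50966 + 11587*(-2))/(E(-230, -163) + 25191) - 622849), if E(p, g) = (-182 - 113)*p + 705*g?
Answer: -10937/6812113409 ≈ -1.6055e-6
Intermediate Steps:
E(p, g) = -295*p + 705*g
1/((50966 + 11587*(-2))/(E(-230, -163) + 25191) - 622849) = 1/((50966 + 11587*(-2))/((-295*(-230) + 705*(-163)) + 25191) - 622849) = 1/((50966 - 23174)/((67850 - 114915) + 25191) - 622849) = 1/(27792/(-47065 + 25191) - 622849) = 1/(27792/(-21874) - 622849) = 1/(27792*(-1/21874) - 622849) = 1/(-13896/10937 - 622849) = 1/(-6812113409/10937) = -10937/6812113409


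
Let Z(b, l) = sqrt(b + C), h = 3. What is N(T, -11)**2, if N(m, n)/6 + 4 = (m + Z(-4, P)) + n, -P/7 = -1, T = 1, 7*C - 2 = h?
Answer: 48564/7 - 144*I*sqrt(161) ≈ 6937.7 - 1827.2*I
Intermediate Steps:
C = 5/7 (C = 2/7 + (1/7)*3 = 2/7 + 3/7 = 5/7 ≈ 0.71429)
P = 7 (P = -7*(-1) = 7)
Z(b, l) = sqrt(5/7 + b) (Z(b, l) = sqrt(b + 5/7) = sqrt(5/7 + b))
N(m, n) = -24 + 6*m + 6*n + 6*I*sqrt(161)/7 (N(m, n) = -24 + 6*((m + sqrt(35 + 49*(-4))/7) + n) = -24 + 6*((m + sqrt(35 - 196)/7) + n) = -24 + 6*((m + sqrt(-161)/7) + n) = -24 + 6*((m + (I*sqrt(161))/7) + n) = -24 + 6*((m + I*sqrt(161)/7) + n) = -24 + 6*(m + n + I*sqrt(161)/7) = -24 + (6*m + 6*n + 6*I*sqrt(161)/7) = -24 + 6*m + 6*n + 6*I*sqrt(161)/7)
N(T, -11)**2 = (-24 + 6*1 + 6*(-11) + 6*I*sqrt(161)/7)**2 = (-24 + 6 - 66 + 6*I*sqrt(161)/7)**2 = (-84 + 6*I*sqrt(161)/7)**2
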